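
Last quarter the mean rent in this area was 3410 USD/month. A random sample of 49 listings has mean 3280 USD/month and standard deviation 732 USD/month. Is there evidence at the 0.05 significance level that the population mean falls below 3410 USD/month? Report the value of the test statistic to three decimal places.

-1.243

H0: μ = 3410; H1: μ < 3410 (one-sample t-test, left-tailed).
t = (x̄ − μ₀)/(s/√n) = (3280 − 3410)/(732/√49) = -1.243
df = n − 1 = 48
p-value = P(T ≤ -1.243) ≈ 0.110
Since p ≈ 0.110 > α = 0.05, fail to reject H0; the data do not provide sufficient evidence against H0.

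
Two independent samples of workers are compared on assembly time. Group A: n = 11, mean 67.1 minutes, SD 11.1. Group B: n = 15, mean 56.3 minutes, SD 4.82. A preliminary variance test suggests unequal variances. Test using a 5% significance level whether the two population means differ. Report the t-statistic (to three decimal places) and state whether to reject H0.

Let group 1 = group A, group 2 = group B. H0: μ_1 = μ_2; H1: μ_1 ≠ μ_2 (Welch's two-sample t-test, two-sided).
t = (x̄_1 − x̄_2)/√(s_1²/n_1 + s_2²/n_2) = (67.1 − 56.3)/√(11.1²/11 + 4.82²/15) = 3.025
Welch–Satterthwaite df ≈ 12.78
Two-sided p-value ≈ 0.010
Since p ≈ 0.010 < α = 0.05, reject H0; the data support H1.

t = 3.025; reject H0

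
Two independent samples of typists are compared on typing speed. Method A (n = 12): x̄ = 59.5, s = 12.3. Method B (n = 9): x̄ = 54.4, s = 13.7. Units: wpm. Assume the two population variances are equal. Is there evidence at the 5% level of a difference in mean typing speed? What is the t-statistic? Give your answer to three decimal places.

Let group 1 = method A, group 2 = method B. H0: μ_1 = μ_2; H1: μ_1 ≠ μ_2 (two-sample pooled-variance t-test, two-sided).
s_p² = [(12−1)·12.3² + (9−1)·13.7²]/(12+9−2) = 166.616
t = (59.5 − 54.4)/√[166.616·(1/12 + 1/9)] = 0.896
df = n₁ + n₂ − 2 = 19
Two-sided p-value ≈ 0.3815
Since p ≈ 0.3815 > α = 0.05, fail to reject H0; the data do not provide sufficient evidence against H0.

0.896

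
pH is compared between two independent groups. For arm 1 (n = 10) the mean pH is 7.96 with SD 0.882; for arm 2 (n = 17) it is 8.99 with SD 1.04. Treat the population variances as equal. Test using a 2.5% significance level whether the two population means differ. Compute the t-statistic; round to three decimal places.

-2.621

Let group 1 = arm 1, group 2 = arm 2. H0: μ_1 = μ_2; H1: μ_1 ≠ μ_2 (two-sample pooled-variance t-test, two-sided).
s_p² = [(10−1)·0.882² + (17−1)·1.04²]/(10+17−2) = 0.972277
t = (7.96 − 8.99)/√[0.972277·(1/10 + 1/17)] = -2.621
df = n₁ + n₂ − 2 = 25
Two-sided p-value ≈ 0.0147
Since p ≈ 0.0147 < α = 0.025, reject H0; the evidence is statistically significant.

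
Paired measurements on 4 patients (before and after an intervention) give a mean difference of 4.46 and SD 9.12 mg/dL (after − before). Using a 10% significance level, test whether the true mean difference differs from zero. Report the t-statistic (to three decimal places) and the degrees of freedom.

t = 0.978, df = 3

H0: μ_d = 0; H1: μ_d ≠ 0 (paired t-test on the differences, two-sided).
t = d̄/(s_d/√n) = 4.46/(9.12/√4) = 0.978
df = n − 1 = 3
Two-sided p-value ≈ 0.4002
Since p ≈ 0.4002 > α = 0.1, fail to reject H0; the data do not provide sufficient evidence against H0.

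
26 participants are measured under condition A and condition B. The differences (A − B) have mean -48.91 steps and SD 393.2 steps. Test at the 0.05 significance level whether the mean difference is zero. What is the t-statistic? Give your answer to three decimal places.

H0: μ_d = 0; H1: μ_d ≠ 0 (paired t-test on the differences, two-sided).
t = d̄/(s_d/√n) = -48.91/(393.2/√26) = -0.634
df = n − 1 = 25
Two-sided p-value ≈ 0.532
Since p ≈ 0.532 > α = 0.05, fail to reject H0; the evidence is not statistically significant.

-0.634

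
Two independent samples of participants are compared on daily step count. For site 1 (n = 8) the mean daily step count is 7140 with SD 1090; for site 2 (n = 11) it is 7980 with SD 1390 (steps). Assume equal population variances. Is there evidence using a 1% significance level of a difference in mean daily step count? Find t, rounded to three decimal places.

Let group 1 = site 1, group 2 = site 2. H0: μ_1 = μ_2; H1: μ_1 ≠ μ_2 (two-sample pooled-variance t-test, two-sided).
s_p² = [(8−1)·1090² + (11−1)·1390²]/(8+11−2) = 1625750
t = (7140 − 7980)/√[1625750·(1/8 + 1/11)] = -1.418
df = n₁ + n₂ − 2 = 17
Two-sided p-value ≈ 0.1743
Since p ≈ 0.1743 > α = 0.01, fail to reject H0; the data do not provide sufficient evidence against H0.

-1.418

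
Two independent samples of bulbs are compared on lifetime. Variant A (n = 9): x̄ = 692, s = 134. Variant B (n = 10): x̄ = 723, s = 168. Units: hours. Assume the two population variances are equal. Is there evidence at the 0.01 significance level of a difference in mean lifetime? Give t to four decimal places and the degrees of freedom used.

Let group 1 = variant A, group 2 = variant B. H0: μ_1 = μ_2; H1: μ_1 ≠ μ_2 (two-sample pooled-variance t-test, two-sided).
s_p² = [(9−1)·134² + (10−1)·168²]/(9+10−2) = 23392
t = (692 − 723)/√[23392·(1/9 + 1/10)] = -0.4411
df = n₁ + n₂ − 2 = 17
Two-sided p-value ≈ 0.665
Since p ≈ 0.665 > α = 0.01, fail to reject H0; the data do not provide sufficient evidence against H0.

t = -0.4411, df = 17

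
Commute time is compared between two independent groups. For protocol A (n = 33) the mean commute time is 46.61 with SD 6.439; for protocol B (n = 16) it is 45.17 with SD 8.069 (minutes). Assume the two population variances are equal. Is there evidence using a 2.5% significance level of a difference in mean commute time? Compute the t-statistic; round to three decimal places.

Let group 1 = protocol A, group 2 = protocol B. H0: μ_1 = μ_2; H1: μ_1 ≠ μ_2 (two-sample pooled-variance t-test, two-sided).
s_p² = [(33−1)·6.439² + (16−1)·8.069²]/(33+16−2) = 49.008
t = (46.61 − 45.17)/√[49.008·(1/33 + 1/16)] = 0.675
df = n₁ + n₂ − 2 = 47
Two-sided p-value ≈ 0.5028
Since p ≈ 0.5028 > α = 0.025, fail to reject H0; the evidence is not statistically significant.

0.675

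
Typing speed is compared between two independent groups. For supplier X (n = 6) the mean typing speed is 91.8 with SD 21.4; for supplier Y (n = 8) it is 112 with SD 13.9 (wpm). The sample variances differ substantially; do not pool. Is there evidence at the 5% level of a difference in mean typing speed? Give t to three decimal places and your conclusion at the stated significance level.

Let group 1 = supplier X, group 2 = supplier Y. H0: μ_1 = μ_2; H1: μ_1 ≠ μ_2 (Welch's two-sample t-test, two-sided).
t = (x̄_1 − x̄_2)/√(s_1²/n_1 + s_2²/n_2) = (91.8 − 112)/√(21.4²/6 + 13.9²/8) = -2.015
Welch–Satterthwaite df ≈ 8.09
Two-sided p-value ≈ 0.078
Since p ≈ 0.078 > α = 0.05, fail to reject H0; the data do not provide sufficient evidence against H0.

t = -2.015; fail to reject H0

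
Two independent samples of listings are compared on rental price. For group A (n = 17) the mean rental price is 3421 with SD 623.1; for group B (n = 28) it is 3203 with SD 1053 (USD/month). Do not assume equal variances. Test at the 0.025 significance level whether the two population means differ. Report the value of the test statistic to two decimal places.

0.87

Let group 1 = group A, group 2 = group B. H0: μ_1 = μ_2; H1: μ_1 ≠ μ_2 (Welch's two-sample t-test, two-sided).
t = (x̄_1 − x̄_2)/√(s_1²/n_1 + s_2²/n_2) = (3421 − 3203)/√(623.1²/17 + 1053²/28) = 0.87
Welch–Satterthwaite df ≈ 42.99
Two-sided p-value ≈ 0.3878
Since p ≈ 0.3878 > α = 0.025, fail to reject H0; the evidence is not statistically significant.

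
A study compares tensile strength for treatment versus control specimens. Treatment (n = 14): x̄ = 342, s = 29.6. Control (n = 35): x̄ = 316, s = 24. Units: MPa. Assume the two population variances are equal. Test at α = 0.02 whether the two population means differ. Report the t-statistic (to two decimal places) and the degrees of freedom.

Let group 1 = treatment, group 2 = control. H0: μ_1 = μ_2; H1: μ_1 ≠ μ_2 (two-sample pooled-variance t-test, two-sided).
s_p² = [(14−1)·29.6² + (35−1)·24²]/(14+35−2) = 659.023
t = (342 − 316)/√[659.023·(1/14 + 1/35)] = 3.20
df = n₁ + n₂ − 2 = 47
Two-sided p-value ≈ 0.0024
Since p ≈ 0.0024 < α = 0.02, reject H0; the evidence is statistically significant.

t = 3.20, df = 47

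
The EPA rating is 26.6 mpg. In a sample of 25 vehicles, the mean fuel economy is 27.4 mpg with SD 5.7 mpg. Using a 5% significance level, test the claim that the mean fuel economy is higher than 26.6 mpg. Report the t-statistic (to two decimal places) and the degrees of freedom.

H0: μ = 26.6; H1: μ > 26.6 (one-sample t-test, right-tailed).
t = (x̄ − μ₀)/(s/√n) = (27.4 − 26.6)/(5.7/√25) = 0.70
df = n − 1 = 24
p-value = P(T ≥ 0.70) ≈ 0.245
Since p ≈ 0.245 > α = 0.05, fail to reject H0; the data do not provide sufficient evidence against H0.

t = 0.70, df = 24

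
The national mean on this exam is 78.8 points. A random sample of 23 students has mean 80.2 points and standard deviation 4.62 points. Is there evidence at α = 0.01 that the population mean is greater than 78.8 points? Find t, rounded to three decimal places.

1.453

H0: μ = 78.8; H1: μ > 78.8 (one-sample t-test, right-tailed).
t = (x̄ − μ₀)/(s/√n) = (80.2 − 78.8)/(4.62/√23) = 1.453
df = n − 1 = 22
p-value = P(T ≥ 1.453) ≈ 0.0801
Since p ≈ 0.0801 > α = 0.01, fail to reject H0; the evidence is not statistically significant.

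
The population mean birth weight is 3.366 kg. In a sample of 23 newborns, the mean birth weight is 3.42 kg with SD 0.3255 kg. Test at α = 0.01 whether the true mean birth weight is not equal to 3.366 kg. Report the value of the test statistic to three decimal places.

H0: μ = 3.366; H1: μ ≠ 3.366 (one-sample t-test, two-sided).
t = (x̄ − μ₀)/(s/√n) = (3.42 − 3.366)/(0.3255/√23) = 0.796
df = n − 1 = 22
Two-sided p-value ≈ 0.4348
Since p ≈ 0.4348 > α = 0.01, fail to reject H0; the data do not provide sufficient evidence against H0.

0.796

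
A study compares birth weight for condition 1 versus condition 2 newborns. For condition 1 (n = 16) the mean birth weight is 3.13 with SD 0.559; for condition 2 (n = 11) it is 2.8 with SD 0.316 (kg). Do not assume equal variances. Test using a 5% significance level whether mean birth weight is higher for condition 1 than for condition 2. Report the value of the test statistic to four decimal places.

1.9511

Let group 1 = condition 1, group 2 = condition 2. H0: μ_1 = μ_2; H1: μ_1 > μ_2 (Welch's two-sample t-test, right-tailed).
t = (x̄_1 − x̄_2)/√(s_1²/n_1 + s_2²/n_2) = (3.13 − 2.8)/√(0.559²/16 + 0.316²/11) = 1.9511
Welch–Satterthwaite df ≈ 24.31
p-value = P(T ≥ 1.9511) ≈ 0.0313
Since p ≈ 0.0313 < α = 0.05, reject H0; the evidence is statistically significant.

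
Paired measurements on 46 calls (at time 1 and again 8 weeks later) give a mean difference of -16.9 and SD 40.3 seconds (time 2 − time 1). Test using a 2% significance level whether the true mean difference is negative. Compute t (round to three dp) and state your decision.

H0: μ_d = 0; H1: μ_d < 0 (paired t-test on the differences, left-tailed).
t = d̄/(s_d/√n) = -16.9/(40.3/√46) = -2.844
df = n − 1 = 45
p-value = P(T ≤ -2.844) ≈ 0.0033
Since p ≈ 0.0033 < α = 0.02, reject H0; the data support H1.

t = -2.844; reject H0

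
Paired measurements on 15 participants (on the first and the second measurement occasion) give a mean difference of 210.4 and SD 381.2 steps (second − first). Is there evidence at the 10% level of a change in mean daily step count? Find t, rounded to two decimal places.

H0: μ_d = 0; H1: μ_d ≠ 0 (paired t-test on the differences, two-sided).
t = d̄/(s_d/√n) = 210.4/(381.2/√15) = 2.14
df = n − 1 = 14
Two-sided p-value ≈ 0.0507
Since p ≈ 0.0507 < α = 0.1, reject H0; the data support H1.

2.14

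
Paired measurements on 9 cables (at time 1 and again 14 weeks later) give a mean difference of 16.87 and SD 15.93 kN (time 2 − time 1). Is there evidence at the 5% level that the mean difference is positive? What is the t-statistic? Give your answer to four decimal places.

H0: μ_d = 0; H1: μ_d > 0 (paired t-test on the differences, right-tailed).
t = d̄/(s_d/√n) = 16.87/(15.93/√9) = 3.1770
df = n − 1 = 8
p-value = P(T ≥ 3.1770) ≈ 0.007
Since p ≈ 0.007 < α = 0.05, reject H0; the evidence is statistically significant.

3.1770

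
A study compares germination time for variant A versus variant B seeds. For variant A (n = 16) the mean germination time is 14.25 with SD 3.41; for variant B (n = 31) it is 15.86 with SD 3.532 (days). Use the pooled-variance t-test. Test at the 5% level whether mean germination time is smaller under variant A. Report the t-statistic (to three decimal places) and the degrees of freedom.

Let group 1 = variant A, group 2 = variant B. H0: μ_1 = μ_2; H1: μ_1 < μ_2 (two-sample pooled-variance t-test, left-tailed).
s_p² = [(16−1)·3.41² + (31−1)·3.532²]/(16+31−2) = 12.1927
t = (14.25 − 15.86)/√[12.1927·(1/16 + 1/31)] = -1.498
df = n₁ + n₂ − 2 = 45
p-value = P(T ≤ -1.498) ≈ 0.071
Since p ≈ 0.071 > α = 0.05, fail to reject H0; the evidence is not statistically significant.

t = -1.498, df = 45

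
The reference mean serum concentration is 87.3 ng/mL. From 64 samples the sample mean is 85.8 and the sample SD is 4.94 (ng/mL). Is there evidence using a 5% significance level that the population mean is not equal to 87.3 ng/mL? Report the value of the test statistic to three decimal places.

-2.429

H0: μ = 87.3; H1: μ ≠ 87.3 (one-sample t-test, two-sided).
t = (x̄ − μ₀)/(s/√n) = (85.8 − 87.3)/(4.94/√64) = -2.429
df = n − 1 = 63
Two-sided p-value ≈ 0.0180
Since p ≈ 0.0180 < α = 0.05, reject H0; the data support H1.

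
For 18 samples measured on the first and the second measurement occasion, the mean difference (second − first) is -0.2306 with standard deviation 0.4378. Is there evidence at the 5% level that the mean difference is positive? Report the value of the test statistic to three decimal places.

H0: μ_d = 0; H1: μ_d > 0 (paired t-test on the differences, right-tailed).
t = d̄/(s_d/√n) = -0.2306/(0.4378/√18) = -2.235
df = n − 1 = 17
p-value = P(T ≥ -2.235) ≈ 0.980
Since p ≈ 0.980 > α = 0.05, fail to reject H0; the data do not provide sufficient evidence against H0.

-2.235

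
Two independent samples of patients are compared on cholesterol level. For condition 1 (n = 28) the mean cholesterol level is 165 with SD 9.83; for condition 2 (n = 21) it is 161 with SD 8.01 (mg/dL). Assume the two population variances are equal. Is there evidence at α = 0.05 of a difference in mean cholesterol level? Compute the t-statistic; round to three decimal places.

Let group 1 = condition 1, group 2 = condition 2. H0: μ_1 = μ_2; H1: μ_1 ≠ μ_2 (two-sample pooled-variance t-test, two-sided).
s_p² = [(28−1)·9.83² + (21−1)·8.01²]/(28+21−2) = 82.8124
t = (165 − 161)/√[82.8124·(1/28 + 1/21)] = 1.523
df = n₁ + n₂ − 2 = 47
Two-sided p-value ≈ 0.1345
Since p ≈ 0.1345 > α = 0.05, fail to reject H0; the evidence is not statistically significant.

1.523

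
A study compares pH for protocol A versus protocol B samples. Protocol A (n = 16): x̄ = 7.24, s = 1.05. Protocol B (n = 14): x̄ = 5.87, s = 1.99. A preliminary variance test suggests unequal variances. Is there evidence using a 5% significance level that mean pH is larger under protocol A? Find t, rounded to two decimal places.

Let group 1 = protocol A, group 2 = protocol B. H0: μ_1 = μ_2; H1: μ_1 > μ_2 (Welch's two-sample t-test, right-tailed).
t = (x̄_1 − x̄_2)/√(s_1²/n_1 + s_2²/n_2) = (7.24 − 5.87)/√(1.05²/16 + 1.99²/14) = 2.31
Welch–Satterthwaite df ≈ 19.12
p-value = P(T ≥ 2.31) ≈ 0.016
Since p ≈ 0.016 < α = 0.05, reject H0; the data support H1.

2.31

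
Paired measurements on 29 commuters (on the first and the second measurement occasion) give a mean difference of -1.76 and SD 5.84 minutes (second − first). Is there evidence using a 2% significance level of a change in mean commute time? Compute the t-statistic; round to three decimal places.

-1.623

H0: μ_d = 0; H1: μ_d ≠ 0 (paired t-test on the differences, two-sided).
t = d̄/(s_d/√n) = -1.76/(5.84/√29) = -1.623
df = n − 1 = 28
Two-sided p-value ≈ 0.116
Since p ≈ 0.116 > α = 0.02, fail to reject H0; the data do not provide sufficient evidence against H0.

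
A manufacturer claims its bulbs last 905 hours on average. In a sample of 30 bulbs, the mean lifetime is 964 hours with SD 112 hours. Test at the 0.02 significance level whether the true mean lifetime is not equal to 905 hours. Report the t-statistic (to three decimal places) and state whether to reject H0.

t = 2.885; reject H0

H0: μ = 905; H1: μ ≠ 905 (one-sample t-test, two-sided).
t = (x̄ − μ₀)/(s/√n) = (964 − 905)/(112/√30) = 2.885
df = n − 1 = 29
Two-sided p-value ≈ 0.0073
Since p ≈ 0.0073 < α = 0.02, reject H0; the evidence is statistically significant.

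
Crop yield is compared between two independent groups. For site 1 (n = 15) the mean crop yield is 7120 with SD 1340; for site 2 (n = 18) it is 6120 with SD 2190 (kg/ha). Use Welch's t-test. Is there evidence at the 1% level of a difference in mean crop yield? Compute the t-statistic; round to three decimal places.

1.609

Let group 1 = site 1, group 2 = site 2. H0: μ_1 = μ_2; H1: μ_1 ≠ μ_2 (Welch's two-sample t-test, two-sided).
t = (x̄_1 − x̄_2)/√(s_1²/n_1 + s_2²/n_2) = (7120 − 6120)/√(1340²/15 + 2190²/18) = 1.609
Welch–Satterthwaite df ≈ 28.68
Two-sided p-value ≈ 0.1185
Since p ≈ 0.1185 > α = 0.01, fail to reject H0; the data do not provide sufficient evidence against H0.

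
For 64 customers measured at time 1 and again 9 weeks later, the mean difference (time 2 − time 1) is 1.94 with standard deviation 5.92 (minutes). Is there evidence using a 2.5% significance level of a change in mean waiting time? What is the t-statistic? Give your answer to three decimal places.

2.622

H0: μ_d = 0; H1: μ_d ≠ 0 (paired t-test on the differences, two-sided).
t = d̄/(s_d/√n) = 1.94/(5.92/√64) = 2.622
df = n − 1 = 63
Two-sided p-value ≈ 0.0110
Since p ≈ 0.0110 < α = 0.025, reject H0; the data support H1.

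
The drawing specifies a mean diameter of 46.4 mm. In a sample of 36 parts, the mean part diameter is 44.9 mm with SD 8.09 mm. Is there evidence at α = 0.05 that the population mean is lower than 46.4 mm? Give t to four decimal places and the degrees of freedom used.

t = -1.1125, df = 35

H0: μ = 46.4; H1: μ < 46.4 (one-sample t-test, left-tailed).
t = (x̄ − μ₀)/(s/√n) = (44.9 − 46.4)/(8.09/√36) = -1.1125
df = n − 1 = 35
p-value = P(T ≤ -1.1125) ≈ 0.1368
Since p ≈ 0.1368 > α = 0.05, fail to reject H0; the data do not provide sufficient evidence against H0.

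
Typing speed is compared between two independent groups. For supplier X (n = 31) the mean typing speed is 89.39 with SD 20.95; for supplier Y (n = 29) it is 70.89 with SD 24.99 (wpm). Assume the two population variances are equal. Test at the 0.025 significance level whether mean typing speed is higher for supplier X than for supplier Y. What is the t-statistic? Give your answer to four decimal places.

Let group 1 = supplier X, group 2 = supplier Y. H0: μ_1 = μ_2; H1: μ_1 > μ_2 (two-sample pooled-variance t-test, right-tailed).
s_p² = [(31−1)·20.95² + (29−1)·24.99²]/(31+29−2) = 528.501
t = (89.39 − 70.89)/√[528.501·(1/31 + 1/29)] = 3.1150
df = n₁ + n₂ − 2 = 58
p-value = P(T ≥ 3.1150) ≈ 0.001
Since p ≈ 0.001 < α = 0.025, reject H0; the evidence is statistically significant.

3.1150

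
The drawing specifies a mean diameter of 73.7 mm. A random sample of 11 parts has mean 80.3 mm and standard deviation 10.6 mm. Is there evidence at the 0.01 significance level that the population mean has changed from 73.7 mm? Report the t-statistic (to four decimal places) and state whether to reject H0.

t = 2.0651; fail to reject H0

H0: μ = 73.7; H1: μ ≠ 73.7 (one-sample t-test, two-sided).
t = (x̄ − μ₀)/(s/√n) = (80.3 − 73.7)/(10.6/√11) = 2.0651
df = n − 1 = 10
Two-sided p-value ≈ 0.066
Since p ≈ 0.066 > α = 0.01, fail to reject H0; the evidence is not statistically significant.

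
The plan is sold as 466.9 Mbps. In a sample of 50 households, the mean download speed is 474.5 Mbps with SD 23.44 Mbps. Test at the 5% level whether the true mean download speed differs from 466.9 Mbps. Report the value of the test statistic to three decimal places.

2.293

H0: μ = 466.9; H1: μ ≠ 466.9 (one-sample t-test, two-sided).
t = (x̄ − μ₀)/(s/√n) = (474.5 − 466.9)/(23.44/√50) = 2.293
df = n − 1 = 49
Two-sided p-value ≈ 0.026
Since p ≈ 0.026 < α = 0.05, reject H0; the data support H1.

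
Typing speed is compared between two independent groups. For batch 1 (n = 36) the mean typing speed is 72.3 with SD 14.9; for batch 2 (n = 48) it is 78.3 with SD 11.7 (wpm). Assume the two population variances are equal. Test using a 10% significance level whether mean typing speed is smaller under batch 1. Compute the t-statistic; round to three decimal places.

Let group 1 = batch 1, group 2 = batch 2. H0: μ_1 = μ_2; H1: μ_1 < μ_2 (two-sample pooled-variance t-test, left-tailed).
s_p² = [(36−1)·14.9² + (48−1)·11.7²]/(36+48−2) = 173.222
t = (72.3 − 78.3)/√[173.222·(1/36 + 1/48)] = -2.068
df = n₁ + n₂ − 2 = 82
p-value = P(T ≤ -2.068) ≈ 0.021
Since p ≈ 0.021 < α = 0.1, reject H0; the evidence is statistically significant.

-2.068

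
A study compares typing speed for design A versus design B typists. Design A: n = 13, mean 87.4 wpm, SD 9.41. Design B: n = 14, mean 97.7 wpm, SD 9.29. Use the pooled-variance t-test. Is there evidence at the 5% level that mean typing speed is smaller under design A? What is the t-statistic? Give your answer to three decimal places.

Let group 1 = design A, group 2 = design B. H0: μ_1 = μ_2; H1: μ_1 < μ_2 (two-sample pooled-variance t-test, left-tailed).
s_p² = [(13−1)·9.41² + (14−1)·9.29²]/(13+14−2) = 87.3812
t = (87.4 − 97.7)/√[87.3812·(1/13 + 1/14)] = -2.861
df = n₁ + n₂ − 2 = 25
p-value = P(T ≤ -2.861) ≈ 0.0042
Since p ≈ 0.0042 < α = 0.05, reject H0; the evidence is statistically significant.

-2.861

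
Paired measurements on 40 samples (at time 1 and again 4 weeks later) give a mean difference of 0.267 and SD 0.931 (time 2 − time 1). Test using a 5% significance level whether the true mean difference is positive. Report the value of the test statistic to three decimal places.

H0: μ_d = 0; H1: μ_d > 0 (paired t-test on the differences, right-tailed).
t = d̄/(s_d/√n) = 0.267/(0.931/√40) = 1.814
df = n − 1 = 39
p-value = P(T ≥ 1.814) ≈ 0.0387
Since p ≈ 0.0387 < α = 0.05, reject H0; the evidence is statistically significant.

1.814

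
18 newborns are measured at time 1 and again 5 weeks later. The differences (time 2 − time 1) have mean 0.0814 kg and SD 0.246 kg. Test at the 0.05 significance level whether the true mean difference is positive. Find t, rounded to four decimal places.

1.4039

H0: μ_d = 0; H1: μ_d > 0 (paired t-test on the differences, right-tailed).
t = d̄/(s_d/√n) = 0.0814/(0.246/√18) = 1.4039
df = n − 1 = 17
p-value = P(T ≥ 1.4039) ≈ 0.0892
Since p ≈ 0.0892 > α = 0.05, fail to reject H0; the data do not provide sufficient evidence against H0.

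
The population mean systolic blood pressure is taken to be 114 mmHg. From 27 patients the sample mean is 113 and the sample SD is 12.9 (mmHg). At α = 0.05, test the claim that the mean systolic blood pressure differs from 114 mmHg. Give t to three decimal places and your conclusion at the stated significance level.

H0: μ = 114; H1: μ ≠ 114 (one-sample t-test, two-sided).
t = (x̄ − μ₀)/(s/√n) = (113 − 114)/(12.9/√27) = -0.403
df = n − 1 = 26
Two-sided p-value ≈ 0.690
Since p ≈ 0.690 > α = 0.05, fail to reject H0; the data do not provide sufficient evidence against H0.

t = -0.403; fail to reject H0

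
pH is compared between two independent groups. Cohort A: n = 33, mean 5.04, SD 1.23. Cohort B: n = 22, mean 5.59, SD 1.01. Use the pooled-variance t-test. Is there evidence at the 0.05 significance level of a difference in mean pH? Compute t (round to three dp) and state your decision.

Let group 1 = cohort A, group 2 = cohort B. H0: μ_1 = μ_2; H1: μ_1 ≠ μ_2 (two-sample pooled-variance t-test, two-sided).
s_p² = [(33−1)·1.23² + (22−1)·1.01²]/(33+22−2) = 1.31764
t = (5.04 − 5.59)/√[1.31764·(1/33 + 1/22)] = -1.741
df = n₁ + n₂ − 2 = 53
Two-sided p-value ≈ 0.088
Since p ≈ 0.088 > α = 0.05, fail to reject H0; the evidence is not statistically significant.

t = -1.741; fail to reject H0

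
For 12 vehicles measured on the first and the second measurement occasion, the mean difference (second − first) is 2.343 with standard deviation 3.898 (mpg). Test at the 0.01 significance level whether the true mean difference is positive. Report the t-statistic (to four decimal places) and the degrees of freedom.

t = 2.0822, df = 11

H0: μ_d = 0; H1: μ_d > 0 (paired t-test on the differences, right-tailed).
t = d̄/(s_d/√n) = 2.343/(3.898/√12) = 2.0822
df = n − 1 = 11
p-value = P(T ≥ 2.0822) ≈ 0.0307
Since p ≈ 0.0307 > α = 0.01, fail to reject H0; the evidence is not statistically significant.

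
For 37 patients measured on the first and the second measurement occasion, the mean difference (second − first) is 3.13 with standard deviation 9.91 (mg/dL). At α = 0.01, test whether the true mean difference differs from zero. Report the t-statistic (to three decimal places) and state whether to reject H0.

H0: μ_d = 0; H1: μ_d ≠ 0 (paired t-test on the differences, two-sided).
t = d̄/(s_d/√n) = 3.13/(9.91/√37) = 1.921
df = n − 1 = 36
Two-sided p-value ≈ 0.0627
Since p ≈ 0.0627 > α = 0.01, fail to reject H0; the data do not provide sufficient evidence against H0.

t = 1.921; fail to reject H0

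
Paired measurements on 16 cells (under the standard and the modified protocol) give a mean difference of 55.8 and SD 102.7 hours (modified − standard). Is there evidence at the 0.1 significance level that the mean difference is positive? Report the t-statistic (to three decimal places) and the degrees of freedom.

t = 2.173, df = 15

H0: μ_d = 0; H1: μ_d > 0 (paired t-test on the differences, right-tailed).
t = d̄/(s_d/√n) = 55.8/(102.7/√16) = 2.173
df = n − 1 = 15
p-value = P(T ≥ 2.173) ≈ 0.023
Since p ≈ 0.023 < α = 0.1, reject H0; the evidence is statistically significant.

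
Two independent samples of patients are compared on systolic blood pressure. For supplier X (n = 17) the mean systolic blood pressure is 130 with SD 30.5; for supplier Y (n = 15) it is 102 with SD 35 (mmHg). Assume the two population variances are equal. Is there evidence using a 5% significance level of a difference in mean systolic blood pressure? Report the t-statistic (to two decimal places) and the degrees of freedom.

t = 2.42, df = 30

Let group 1 = supplier X, group 2 = supplier Y. H0: μ_1 = μ_2; H1: μ_1 ≠ μ_2 (two-sample pooled-variance t-test, two-sided).
s_p² = [(17−1)·30.5² + (15−1)·35²]/(17+15−2) = 1067.8
t = (130 − 102)/√[1067.8·(1/17 + 1/15)] = 2.42
df = n₁ + n₂ − 2 = 30
Two-sided p-value ≈ 0.0218
Since p ≈ 0.0218 < α = 0.05, reject H0; the data support H1.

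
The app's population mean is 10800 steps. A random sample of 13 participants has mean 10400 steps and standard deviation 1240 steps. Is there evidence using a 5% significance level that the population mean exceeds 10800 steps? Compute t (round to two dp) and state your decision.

t = -1.16; fail to reject H0

H0: μ = 10800; H1: μ > 10800 (one-sample t-test, right-tailed).
t = (x̄ − μ₀)/(s/√n) = (10400 − 10800)/(1240/√13) = -1.16
df = n − 1 = 12
p-value = P(T ≥ -1.16) ≈ 0.866
Since p ≈ 0.866 > α = 0.05, fail to reject H0; the data do not provide sufficient evidence against H0.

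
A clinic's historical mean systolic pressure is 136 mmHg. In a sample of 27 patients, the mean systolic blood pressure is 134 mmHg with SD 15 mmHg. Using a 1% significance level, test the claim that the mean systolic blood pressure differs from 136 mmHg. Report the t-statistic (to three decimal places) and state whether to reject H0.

H0: μ = 136; H1: μ ≠ 136 (one-sample t-test, two-sided).
t = (x̄ − μ₀)/(s/√n) = (134 − 136)/(15/√27) = -0.693
df = n − 1 = 26
Two-sided p-value ≈ 0.4946
Since p ≈ 0.4946 > α = 0.01, fail to reject H0; the data do not provide sufficient evidence against H0.

t = -0.693; fail to reject H0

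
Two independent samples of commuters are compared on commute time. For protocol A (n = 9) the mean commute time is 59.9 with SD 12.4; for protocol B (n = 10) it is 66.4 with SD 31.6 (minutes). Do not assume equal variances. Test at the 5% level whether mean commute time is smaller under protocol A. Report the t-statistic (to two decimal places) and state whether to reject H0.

Let group 1 = protocol A, group 2 = protocol B. H0: μ_1 = μ_2; H1: μ_1 < μ_2 (Welch's two-sample t-test, left-tailed).
t = (x̄_1 − x̄_2)/√(s_1²/n_1 + s_2²/n_2) = (59.9 − 66.4)/√(12.4²/9 + 31.6²/10) = -0.60
Welch–Satterthwaite df ≈ 11.95
p-value = P(T ≤ -0.60) ≈ 0.2795
Since p ≈ 0.2795 > α = 0.05, fail to reject H0; the evidence is not statistically significant.

t = -0.60; fail to reject H0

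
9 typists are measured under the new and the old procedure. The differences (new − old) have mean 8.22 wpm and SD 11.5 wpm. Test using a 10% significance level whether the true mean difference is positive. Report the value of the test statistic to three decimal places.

H0: μ_d = 0; H1: μ_d > 0 (paired t-test on the differences, right-tailed).
t = d̄/(s_d/√n) = 8.22/(11.5/√9) = 2.144
df = n − 1 = 8
p-value = P(T ≥ 2.144) ≈ 0.032
Since p ≈ 0.032 < α = 0.1, reject H0; the data support H1.

2.144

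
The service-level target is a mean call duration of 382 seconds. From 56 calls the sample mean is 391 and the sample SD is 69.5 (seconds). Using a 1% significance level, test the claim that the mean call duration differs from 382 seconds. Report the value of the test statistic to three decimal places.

H0: μ = 382; H1: μ ≠ 382 (one-sample t-test, two-sided).
t = (x̄ − μ₀)/(s/√n) = (391 − 382)/(69.5/√56) = 0.969
df = n − 1 = 55
Two-sided p-value ≈ 0.3368
Since p ≈ 0.3368 > α = 0.01, fail to reject H0; the data do not provide sufficient evidence against H0.

0.969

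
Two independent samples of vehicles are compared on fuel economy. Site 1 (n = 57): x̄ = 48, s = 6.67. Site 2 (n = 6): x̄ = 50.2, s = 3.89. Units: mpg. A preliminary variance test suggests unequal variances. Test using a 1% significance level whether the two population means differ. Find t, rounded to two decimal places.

Let group 1 = site 1, group 2 = site 2. H0: μ_1 = μ_2; H1: μ_1 ≠ μ_2 (Welch's two-sample t-test, two-sided).
t = (x̄_1 − x̄_2)/√(s_1²/n_1 + s_2²/n_2) = (48 − 50.2)/√(6.67²/57 + 3.89²/6) = -1.21
Welch–Satterthwaite df ≈ 8.50
Two-sided p-value ≈ 0.2586
Since p ≈ 0.2586 > α = 0.01, fail to reject H0; the evidence is not statistically significant.

-1.21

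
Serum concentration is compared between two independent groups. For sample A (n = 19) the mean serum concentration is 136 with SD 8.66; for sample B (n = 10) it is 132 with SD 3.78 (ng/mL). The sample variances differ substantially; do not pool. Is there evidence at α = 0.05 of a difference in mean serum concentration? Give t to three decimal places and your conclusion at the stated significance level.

t = 1.725; fail to reject H0

Let group 1 = sample A, group 2 = sample B. H0: μ_1 = μ_2; H1: μ_1 ≠ μ_2 (Welch's two-sample t-test, two-sided).
t = (x̄_1 − x̄_2)/√(s_1²/n_1 + s_2²/n_2) = (136 − 132)/√(8.66²/19 + 3.78²/10) = 1.725
Welch–Satterthwaite df ≈ 26.46
Two-sided p-value ≈ 0.0962
Since p ≈ 0.0962 > α = 0.05, fail to reject H0; the evidence is not statistically significant.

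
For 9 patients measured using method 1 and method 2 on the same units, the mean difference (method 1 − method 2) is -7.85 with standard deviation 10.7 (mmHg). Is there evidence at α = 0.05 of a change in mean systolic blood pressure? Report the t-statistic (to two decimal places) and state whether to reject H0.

H0: μ_d = 0; H1: μ_d ≠ 0 (paired t-test on the differences, two-sided).
t = d̄/(s_d/√n) = -7.85/(10.7/√9) = -2.20
df = n − 1 = 8
Two-sided p-value ≈ 0.0589
Since p ≈ 0.0589 > α = 0.05, fail to reject H0; the evidence is not statistically significant.

t = -2.20; fail to reject H0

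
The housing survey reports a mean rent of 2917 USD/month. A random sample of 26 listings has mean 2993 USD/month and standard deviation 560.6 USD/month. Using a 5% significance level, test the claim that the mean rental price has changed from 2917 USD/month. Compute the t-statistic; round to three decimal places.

0.691

H0: μ = 2917; H1: μ ≠ 2917 (one-sample t-test, two-sided).
t = (x̄ − μ₀)/(s/√n) = (2993 − 2917)/(560.6/√26) = 0.691
df = n − 1 = 25
Two-sided p-value ≈ 0.496
Since p ≈ 0.496 > α = 0.05, fail to reject H0; the evidence is not statistically significant.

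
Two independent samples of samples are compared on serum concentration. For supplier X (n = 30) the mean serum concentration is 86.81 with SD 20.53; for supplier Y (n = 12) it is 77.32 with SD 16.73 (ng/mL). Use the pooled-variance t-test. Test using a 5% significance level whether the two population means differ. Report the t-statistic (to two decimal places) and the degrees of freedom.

t = 1.42, df = 40

Let group 1 = supplier X, group 2 = supplier Y. H0: μ_1 = μ_2; H1: μ_1 ≠ μ_2 (two-sample pooled-variance t-test, two-sided).
s_p² = [(30−1)·20.53² + (12−1)·16.73²]/(30+12−2) = 382.544
t = (86.81 − 77.32)/√[382.544·(1/30 + 1/12)] = 1.42
df = n₁ + n₂ − 2 = 40
Two-sided p-value ≈ 0.1632
Since p ≈ 0.1632 > α = 0.05, fail to reject H0; the data do not provide sufficient evidence against H0.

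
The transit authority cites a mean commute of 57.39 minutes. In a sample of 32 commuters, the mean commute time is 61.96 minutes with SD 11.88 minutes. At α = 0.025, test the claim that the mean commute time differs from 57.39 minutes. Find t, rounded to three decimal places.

2.176

H0: μ = 57.39; H1: μ ≠ 57.39 (one-sample t-test, two-sided).
t = (x̄ − μ₀)/(s/√n) = (61.96 − 57.39)/(11.88/√32) = 2.176
df = n − 1 = 31
Two-sided p-value ≈ 0.0373
Since p ≈ 0.0373 > α = 0.025, fail to reject H0; the evidence is not statistically significant.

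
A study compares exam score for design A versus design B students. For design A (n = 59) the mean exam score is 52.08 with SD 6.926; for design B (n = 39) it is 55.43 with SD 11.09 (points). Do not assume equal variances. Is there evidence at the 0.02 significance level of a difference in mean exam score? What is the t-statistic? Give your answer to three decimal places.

Let group 1 = design A, group 2 = design B. H0: μ_1 = μ_2; H1: μ_1 ≠ μ_2 (Welch's two-sample t-test, two-sided).
t = (x̄_1 − x̄_2)/√(s_1²/n_1 + s_2²/n_2) = (52.08 − 55.43)/√(6.926²/59 + 11.09²/39) = -1.682
Welch–Satterthwaite df ≈ 57.61
Two-sided p-value ≈ 0.098
Since p ≈ 0.098 > α = 0.02, fail to reject H0; the data do not provide sufficient evidence against H0.

-1.682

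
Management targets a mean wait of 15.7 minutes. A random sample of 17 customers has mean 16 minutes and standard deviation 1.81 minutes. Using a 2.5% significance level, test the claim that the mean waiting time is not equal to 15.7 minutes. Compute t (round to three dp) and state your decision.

t = 0.683; fail to reject H0

H0: μ = 15.7; H1: μ ≠ 15.7 (one-sample t-test, two-sided).
t = (x̄ − μ₀)/(s/√n) = (16 − 15.7)/(1.81/√17) = 0.683
df = n − 1 = 16
Two-sided p-value ≈ 0.504
Since p ≈ 0.504 > α = 0.025, fail to reject H0; the evidence is not statistically significant.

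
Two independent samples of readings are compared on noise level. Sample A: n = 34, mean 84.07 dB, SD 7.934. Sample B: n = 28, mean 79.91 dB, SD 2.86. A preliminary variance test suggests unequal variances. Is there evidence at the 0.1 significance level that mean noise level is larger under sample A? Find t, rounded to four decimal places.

Let group 1 = sample A, group 2 = sample B. H0: μ_1 = μ_2; H1: μ_1 > μ_2 (Welch's two-sample t-test, right-tailed).
t = (x̄_1 − x̄_2)/√(s_1²/n_1 + s_2²/n_2) = (84.07 − 79.91)/√(7.934²/34 + 2.86²/28) = 2.8414
Welch–Satterthwaite df ≈ 42.93
p-value = P(T ≥ 2.8414) ≈ 0.0034
Since p ≈ 0.0034 < α = 0.1, reject H0; the data support H1.

2.8414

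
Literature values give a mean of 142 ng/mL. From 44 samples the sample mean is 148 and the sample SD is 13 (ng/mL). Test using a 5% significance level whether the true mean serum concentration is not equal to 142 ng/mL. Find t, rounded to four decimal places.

3.0615

H0: μ = 142; H1: μ ≠ 142 (one-sample t-test, two-sided).
t = (x̄ − μ₀)/(s/√n) = (148 − 142)/(13/√44) = 3.0615
df = n − 1 = 43
Two-sided p-value ≈ 0.0038
Since p ≈ 0.0038 < α = 0.05, reject H0; the evidence is statistically significant.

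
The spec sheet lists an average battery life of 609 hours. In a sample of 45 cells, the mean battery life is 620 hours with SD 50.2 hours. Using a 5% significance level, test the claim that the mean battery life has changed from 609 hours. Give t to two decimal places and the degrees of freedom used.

H0: μ = 609; H1: μ ≠ 609 (one-sample t-test, two-sided).
t = (x̄ − μ₀)/(s/√n) = (620 − 609)/(50.2/√45) = 1.47
df = n − 1 = 44
Two-sided p-value ≈ 0.1487
Since p ≈ 0.1487 > α = 0.05, fail to reject H0; the data do not provide sufficient evidence against H0.

t = 1.47, df = 44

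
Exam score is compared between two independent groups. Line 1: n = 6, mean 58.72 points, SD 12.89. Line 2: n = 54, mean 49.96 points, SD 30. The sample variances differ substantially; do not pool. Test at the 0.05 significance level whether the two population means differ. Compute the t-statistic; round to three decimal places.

1.315

Let group 1 = line 1, group 2 = line 2. H0: μ_1 = μ_2; H1: μ_1 ≠ μ_2 (Welch's two-sample t-test, two-sided).
t = (x̄_1 − x̄_2)/√(s_1²/n_1 + s_2²/n_2) = (58.72 − 49.96)/√(12.89²/6 + 30²/54) = 1.315
Welch–Satterthwaite df ≈ 12.41
Two-sided p-value ≈ 0.212
Since p ≈ 0.212 > α = 0.05, fail to reject H0; the evidence is not statistically significant.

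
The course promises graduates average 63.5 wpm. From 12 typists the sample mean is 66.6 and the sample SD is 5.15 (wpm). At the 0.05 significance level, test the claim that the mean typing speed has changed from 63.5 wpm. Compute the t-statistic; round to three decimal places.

H0: μ = 63.5; H1: μ ≠ 63.5 (one-sample t-test, two-sided).
t = (x̄ − μ₀)/(s/√n) = (66.6 − 63.5)/(5.15/√12) = 2.085
df = n − 1 = 11
Two-sided p-value ≈ 0.0611
Since p ≈ 0.0611 > α = 0.05, fail to reject H0; the data do not provide sufficient evidence against H0.

2.085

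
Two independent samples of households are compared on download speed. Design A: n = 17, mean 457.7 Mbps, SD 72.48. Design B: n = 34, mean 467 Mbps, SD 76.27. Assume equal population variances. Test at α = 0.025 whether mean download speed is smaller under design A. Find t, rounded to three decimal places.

Let group 1 = design A, group 2 = design B. H0: μ_1 = μ_2; H1: μ_1 < μ_2 (two-sample pooled-variance t-test, left-tailed).
s_p² = [(17−1)·72.48² + (34−1)·76.27²]/(17+34−2) = 5633.03
t = (457.7 − 467)/√[5633.03·(1/17 + 1/34)] = -0.417
df = n₁ + n₂ − 2 = 49
p-value = P(T ≤ -0.417) ≈ 0.3392
Since p ≈ 0.3392 > α = 0.025, fail to reject H0; the evidence is not statistically significant.

-0.417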